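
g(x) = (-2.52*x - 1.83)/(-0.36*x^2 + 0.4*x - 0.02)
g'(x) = (-2.52*x - 1.83)*(0.72*x - 0.4)/(-0.36*x^2 + 0.4*x - 0.02)^2 - 2.52/(-0.36*x^2 + 0.4*x - 0.02)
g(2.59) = 5.97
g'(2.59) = -4.45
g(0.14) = -75.41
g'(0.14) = 692.51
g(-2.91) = -1.30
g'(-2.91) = -0.17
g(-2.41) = -1.38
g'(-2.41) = -0.14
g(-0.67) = 0.31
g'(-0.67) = 6.22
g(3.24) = 3.99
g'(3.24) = -2.08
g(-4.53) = -1.04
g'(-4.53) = -0.14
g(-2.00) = -1.42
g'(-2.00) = -0.04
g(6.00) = 1.60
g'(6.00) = -0.36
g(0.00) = 91.50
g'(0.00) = 1956.00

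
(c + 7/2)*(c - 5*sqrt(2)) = c^2 - 5*sqrt(2)*c + 7*c/2 - 35*sqrt(2)/2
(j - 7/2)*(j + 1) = j^2 - 5*j/2 - 7/2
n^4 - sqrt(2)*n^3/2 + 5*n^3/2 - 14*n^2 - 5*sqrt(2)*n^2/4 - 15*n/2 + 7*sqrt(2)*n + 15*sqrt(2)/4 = (n - 3)*(n + 1/2)*(n + 5)*(n - sqrt(2)/2)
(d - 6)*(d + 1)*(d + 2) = d^3 - 3*d^2 - 16*d - 12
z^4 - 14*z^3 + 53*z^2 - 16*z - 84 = (z - 7)*(z - 6)*(z - 2)*(z + 1)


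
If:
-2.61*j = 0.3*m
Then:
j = -0.114942528735632*m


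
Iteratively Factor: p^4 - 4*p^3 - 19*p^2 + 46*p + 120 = (p + 2)*(p^3 - 6*p^2 - 7*p + 60) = (p - 5)*(p + 2)*(p^2 - p - 12) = (p - 5)*(p - 4)*(p + 2)*(p + 3)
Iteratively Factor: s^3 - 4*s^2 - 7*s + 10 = (s - 5)*(s^2 + s - 2) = (s - 5)*(s - 1)*(s + 2)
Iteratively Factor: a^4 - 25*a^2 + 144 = (a + 4)*(a^3 - 4*a^2 - 9*a + 36) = (a + 3)*(a + 4)*(a^2 - 7*a + 12) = (a - 3)*(a + 3)*(a + 4)*(a - 4)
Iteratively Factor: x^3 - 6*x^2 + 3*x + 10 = (x - 5)*(x^2 - x - 2) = (x - 5)*(x - 2)*(x + 1)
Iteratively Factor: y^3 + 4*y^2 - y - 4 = (y + 4)*(y^2 - 1) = (y - 1)*(y + 4)*(y + 1)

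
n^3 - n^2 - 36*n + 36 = (n - 6)*(n - 1)*(n + 6)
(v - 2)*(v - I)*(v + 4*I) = v^3 - 2*v^2 + 3*I*v^2 + 4*v - 6*I*v - 8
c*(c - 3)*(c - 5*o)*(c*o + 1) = c^4*o - 5*c^3*o^2 - 3*c^3*o + c^3 + 15*c^2*o^2 - 5*c^2*o - 3*c^2 + 15*c*o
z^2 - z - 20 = (z - 5)*(z + 4)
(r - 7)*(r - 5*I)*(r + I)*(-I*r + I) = -I*r^4 - 4*r^3 + 8*I*r^3 + 32*r^2 - 12*I*r^2 - 28*r + 40*I*r - 35*I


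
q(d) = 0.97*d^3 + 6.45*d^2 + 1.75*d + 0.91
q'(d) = 2.91*d^2 + 12.9*d + 1.75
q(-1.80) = 13.00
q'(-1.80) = -12.04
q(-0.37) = 1.10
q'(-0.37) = -2.62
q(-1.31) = 7.51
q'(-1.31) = -10.16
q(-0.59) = 1.92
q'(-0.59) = -4.85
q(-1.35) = 7.92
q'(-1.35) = -10.36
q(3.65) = 140.40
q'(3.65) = 87.60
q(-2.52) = 21.94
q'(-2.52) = -12.28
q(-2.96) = 27.09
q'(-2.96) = -10.94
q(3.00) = 90.40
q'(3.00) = 66.64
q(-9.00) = -199.52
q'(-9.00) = 121.36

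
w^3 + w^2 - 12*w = w*(w - 3)*(w + 4)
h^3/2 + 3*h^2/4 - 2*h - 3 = (h/2 + 1)*(h - 2)*(h + 3/2)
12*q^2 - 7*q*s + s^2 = (-4*q + s)*(-3*q + s)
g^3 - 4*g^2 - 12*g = g*(g - 6)*(g + 2)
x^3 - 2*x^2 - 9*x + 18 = (x - 3)*(x - 2)*(x + 3)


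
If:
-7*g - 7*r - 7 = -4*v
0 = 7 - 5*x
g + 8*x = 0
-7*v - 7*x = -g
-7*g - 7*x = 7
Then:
No Solution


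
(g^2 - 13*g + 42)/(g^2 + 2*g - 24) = (g^2 - 13*g + 42)/(g^2 + 2*g - 24)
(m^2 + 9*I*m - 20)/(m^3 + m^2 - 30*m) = (m^2 + 9*I*m - 20)/(m*(m^2 + m - 30))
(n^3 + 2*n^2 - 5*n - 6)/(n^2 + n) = n + 1 - 6/n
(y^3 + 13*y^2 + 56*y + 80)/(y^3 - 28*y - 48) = (y^2 + 9*y + 20)/(y^2 - 4*y - 12)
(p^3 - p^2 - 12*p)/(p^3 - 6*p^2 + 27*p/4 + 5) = 4*p*(p + 3)/(4*p^2 - 8*p - 5)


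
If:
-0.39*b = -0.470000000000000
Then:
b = 1.21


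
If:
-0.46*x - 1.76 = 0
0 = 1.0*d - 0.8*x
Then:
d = -3.06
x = -3.83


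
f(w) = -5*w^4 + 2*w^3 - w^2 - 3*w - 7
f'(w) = -20*w^3 + 6*w^2 - 2*w - 3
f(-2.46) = -218.55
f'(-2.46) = 335.97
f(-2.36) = -186.88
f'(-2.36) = 298.02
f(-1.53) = -39.31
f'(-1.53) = 85.74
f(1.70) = -46.92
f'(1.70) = -87.32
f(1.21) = -19.27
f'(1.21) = -32.07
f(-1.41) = -30.13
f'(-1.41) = 67.81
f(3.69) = -858.19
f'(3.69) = -933.55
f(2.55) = -199.40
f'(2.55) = -300.71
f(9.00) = -31462.00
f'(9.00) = -14115.00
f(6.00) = -6109.00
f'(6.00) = -4119.00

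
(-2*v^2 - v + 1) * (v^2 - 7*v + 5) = -2*v^4 + 13*v^3 - 2*v^2 - 12*v + 5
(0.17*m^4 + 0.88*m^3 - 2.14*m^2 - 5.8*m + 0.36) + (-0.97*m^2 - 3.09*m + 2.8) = 0.17*m^4 + 0.88*m^3 - 3.11*m^2 - 8.89*m + 3.16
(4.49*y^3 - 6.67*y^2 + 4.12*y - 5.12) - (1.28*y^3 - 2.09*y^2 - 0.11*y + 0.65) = 3.21*y^3 - 4.58*y^2 + 4.23*y - 5.77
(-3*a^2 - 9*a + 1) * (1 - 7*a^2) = 21*a^4 + 63*a^3 - 10*a^2 - 9*a + 1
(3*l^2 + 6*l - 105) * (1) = 3*l^2 + 6*l - 105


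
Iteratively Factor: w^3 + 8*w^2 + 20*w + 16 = (w + 2)*(w^2 + 6*w + 8) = (w + 2)*(w + 4)*(w + 2)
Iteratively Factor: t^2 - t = (t - 1)*(t)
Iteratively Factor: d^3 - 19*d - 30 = (d + 3)*(d^2 - 3*d - 10) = (d - 5)*(d + 3)*(d + 2)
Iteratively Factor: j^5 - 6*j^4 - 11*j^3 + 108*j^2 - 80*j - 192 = (j - 4)*(j^4 - 2*j^3 - 19*j^2 + 32*j + 48) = (j - 4)*(j - 3)*(j^3 + j^2 - 16*j - 16) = (j - 4)*(j - 3)*(j + 4)*(j^2 - 3*j - 4) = (j - 4)*(j - 3)*(j + 1)*(j + 4)*(j - 4)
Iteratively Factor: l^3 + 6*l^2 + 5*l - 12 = (l + 4)*(l^2 + 2*l - 3) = (l - 1)*(l + 4)*(l + 3)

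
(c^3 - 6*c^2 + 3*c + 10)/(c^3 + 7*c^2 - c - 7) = (c^2 - 7*c + 10)/(c^2 + 6*c - 7)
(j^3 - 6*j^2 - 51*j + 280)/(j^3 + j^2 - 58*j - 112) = (j - 5)/(j + 2)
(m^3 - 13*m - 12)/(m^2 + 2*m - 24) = (m^2 + 4*m + 3)/(m + 6)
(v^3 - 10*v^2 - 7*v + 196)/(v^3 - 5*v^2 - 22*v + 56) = (v - 7)/(v - 2)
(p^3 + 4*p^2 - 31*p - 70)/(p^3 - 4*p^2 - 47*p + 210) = (p + 2)/(p - 6)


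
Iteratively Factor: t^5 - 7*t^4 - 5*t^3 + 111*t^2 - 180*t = (t + 4)*(t^4 - 11*t^3 + 39*t^2 - 45*t) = (t - 3)*(t + 4)*(t^3 - 8*t^2 + 15*t) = (t - 3)^2*(t + 4)*(t^2 - 5*t) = t*(t - 3)^2*(t + 4)*(t - 5)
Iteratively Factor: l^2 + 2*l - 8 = (l - 2)*(l + 4)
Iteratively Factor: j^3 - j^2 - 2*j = (j - 2)*(j^2 + j) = (j - 2)*(j + 1)*(j)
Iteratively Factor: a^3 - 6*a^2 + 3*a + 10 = (a + 1)*(a^2 - 7*a + 10) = (a - 5)*(a + 1)*(a - 2)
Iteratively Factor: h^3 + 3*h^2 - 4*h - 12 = (h + 2)*(h^2 + h - 6) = (h - 2)*(h + 2)*(h + 3)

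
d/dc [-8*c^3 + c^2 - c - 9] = -24*c^2 + 2*c - 1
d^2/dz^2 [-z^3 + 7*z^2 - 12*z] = 14 - 6*z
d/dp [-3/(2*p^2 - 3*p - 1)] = 3*(4*p - 3)/(-2*p^2 + 3*p + 1)^2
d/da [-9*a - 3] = -9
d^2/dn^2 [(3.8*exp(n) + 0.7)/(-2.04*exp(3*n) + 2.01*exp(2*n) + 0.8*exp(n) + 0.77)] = (-63.25632*exp(6*n) + 20.52648*exp(5*n) - 8.58569999999997*exp(4*n) - 80.5146*exp(3*n) + 22.01472*exp(2*n) + 6.22636*exp(n) - 1.82182)*exp(n)/(8.489664*exp(9*n) - 25.094448*exp(8*n) + 14.737572*exp(7*n) + 1.948023*exp(6*n) + 13.164408*exp(5*n) - 5.651991*exp(4*n) - 4.312412*exp(3*n) - 5.053587*exp(2*n) - 1.42296*exp(n) - 0.456533)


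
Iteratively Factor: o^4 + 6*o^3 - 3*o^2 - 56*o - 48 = (o - 3)*(o^3 + 9*o^2 + 24*o + 16) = (o - 3)*(o + 4)*(o^2 + 5*o + 4) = (o - 3)*(o + 4)^2*(o + 1)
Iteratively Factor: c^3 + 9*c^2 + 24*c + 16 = (c + 1)*(c^2 + 8*c + 16) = (c + 1)*(c + 4)*(c + 4)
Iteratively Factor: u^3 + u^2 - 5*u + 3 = (u + 3)*(u^2 - 2*u + 1) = (u - 1)*(u + 3)*(u - 1)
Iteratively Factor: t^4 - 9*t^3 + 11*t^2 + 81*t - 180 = (t - 5)*(t^3 - 4*t^2 - 9*t + 36) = (t - 5)*(t - 3)*(t^2 - t - 12) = (t - 5)*(t - 4)*(t - 3)*(t + 3)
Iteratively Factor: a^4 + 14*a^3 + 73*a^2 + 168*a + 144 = (a + 4)*(a^3 + 10*a^2 + 33*a + 36) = (a + 3)*(a + 4)*(a^2 + 7*a + 12) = (a + 3)*(a + 4)^2*(a + 3)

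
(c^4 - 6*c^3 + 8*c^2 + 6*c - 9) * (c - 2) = c^5 - 8*c^4 + 20*c^3 - 10*c^2 - 21*c + 18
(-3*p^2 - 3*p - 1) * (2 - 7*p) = 21*p^3 + 15*p^2 + p - 2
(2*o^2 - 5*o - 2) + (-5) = 2*o^2 - 5*o - 7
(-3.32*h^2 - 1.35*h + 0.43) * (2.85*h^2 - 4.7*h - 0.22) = -9.462*h^4 + 11.7565*h^3 + 8.3009*h^2 - 1.724*h - 0.0946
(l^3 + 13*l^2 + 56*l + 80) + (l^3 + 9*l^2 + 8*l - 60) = 2*l^3 + 22*l^2 + 64*l + 20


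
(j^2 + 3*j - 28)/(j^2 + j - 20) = (j + 7)/(j + 5)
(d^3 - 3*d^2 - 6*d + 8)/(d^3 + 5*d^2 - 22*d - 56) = (d - 1)/(d + 7)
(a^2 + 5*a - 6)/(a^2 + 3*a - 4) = (a + 6)/(a + 4)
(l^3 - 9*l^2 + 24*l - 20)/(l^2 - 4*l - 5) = (l^2 - 4*l + 4)/(l + 1)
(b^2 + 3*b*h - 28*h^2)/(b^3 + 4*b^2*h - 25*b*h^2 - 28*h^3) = 1/(b + h)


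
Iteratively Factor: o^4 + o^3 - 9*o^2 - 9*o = (o + 3)*(o^3 - 2*o^2 - 3*o) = (o - 3)*(o + 3)*(o^2 + o) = (o - 3)*(o + 1)*(o + 3)*(o)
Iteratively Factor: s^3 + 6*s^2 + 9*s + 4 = (s + 1)*(s^2 + 5*s + 4) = (s + 1)^2*(s + 4)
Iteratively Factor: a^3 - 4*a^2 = (a)*(a^2 - 4*a) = a*(a - 4)*(a)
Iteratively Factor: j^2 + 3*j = (j + 3)*(j)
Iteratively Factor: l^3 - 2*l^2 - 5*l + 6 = (l - 1)*(l^2 - l - 6) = (l - 1)*(l + 2)*(l - 3)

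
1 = 1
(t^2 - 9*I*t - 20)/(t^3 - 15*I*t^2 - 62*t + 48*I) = (t^2 - 9*I*t - 20)/(t^3 - 15*I*t^2 - 62*t + 48*I)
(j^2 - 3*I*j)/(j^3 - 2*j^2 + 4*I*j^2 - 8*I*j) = (j - 3*I)/(j^2 + j*(-2 + 4*I) - 8*I)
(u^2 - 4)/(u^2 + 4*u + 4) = (u - 2)/(u + 2)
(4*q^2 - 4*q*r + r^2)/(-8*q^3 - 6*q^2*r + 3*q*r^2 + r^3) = (-2*q + r)/(4*q^2 + 5*q*r + r^2)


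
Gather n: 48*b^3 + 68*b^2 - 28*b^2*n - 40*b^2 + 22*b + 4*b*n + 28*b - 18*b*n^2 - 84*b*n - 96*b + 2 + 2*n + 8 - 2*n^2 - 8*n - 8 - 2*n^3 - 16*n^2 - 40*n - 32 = 48*b^3 + 28*b^2 - 46*b - 2*n^3 + n^2*(-18*b - 18) + n*(-28*b^2 - 80*b - 46) - 30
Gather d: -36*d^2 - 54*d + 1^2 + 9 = -36*d^2 - 54*d + 10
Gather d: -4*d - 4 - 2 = -4*d - 6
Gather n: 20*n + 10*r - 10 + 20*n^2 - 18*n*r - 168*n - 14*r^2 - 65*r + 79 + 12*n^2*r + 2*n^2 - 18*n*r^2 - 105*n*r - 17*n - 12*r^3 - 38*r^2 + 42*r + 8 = n^2*(12*r + 22) + n*(-18*r^2 - 123*r - 165) - 12*r^3 - 52*r^2 - 13*r + 77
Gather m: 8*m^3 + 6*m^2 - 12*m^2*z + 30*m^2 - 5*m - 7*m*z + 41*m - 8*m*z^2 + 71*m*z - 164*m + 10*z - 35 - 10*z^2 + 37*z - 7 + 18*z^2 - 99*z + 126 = 8*m^3 + m^2*(36 - 12*z) + m*(-8*z^2 + 64*z - 128) + 8*z^2 - 52*z + 84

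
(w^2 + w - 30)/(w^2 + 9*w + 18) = (w - 5)/(w + 3)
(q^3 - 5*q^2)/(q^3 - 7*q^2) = (q - 5)/(q - 7)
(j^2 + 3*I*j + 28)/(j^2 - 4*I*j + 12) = (j^2 + 3*I*j + 28)/(j^2 - 4*I*j + 12)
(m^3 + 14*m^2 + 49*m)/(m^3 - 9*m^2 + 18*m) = (m^2 + 14*m + 49)/(m^2 - 9*m + 18)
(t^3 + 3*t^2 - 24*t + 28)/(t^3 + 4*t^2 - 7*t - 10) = (t^2 + 5*t - 14)/(t^2 + 6*t + 5)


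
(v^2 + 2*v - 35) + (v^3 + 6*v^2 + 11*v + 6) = v^3 + 7*v^2 + 13*v - 29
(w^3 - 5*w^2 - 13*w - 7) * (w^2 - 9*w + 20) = w^5 - 14*w^4 + 52*w^3 + 10*w^2 - 197*w - 140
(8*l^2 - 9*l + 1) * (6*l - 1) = 48*l^3 - 62*l^2 + 15*l - 1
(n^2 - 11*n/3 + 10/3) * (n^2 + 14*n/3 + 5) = n^4 + n^3 - 79*n^2/9 - 25*n/9 + 50/3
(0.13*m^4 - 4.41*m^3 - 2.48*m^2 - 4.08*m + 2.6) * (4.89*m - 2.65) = 0.6357*m^5 - 21.9094*m^4 - 0.440699999999998*m^3 - 13.3792*m^2 + 23.526*m - 6.89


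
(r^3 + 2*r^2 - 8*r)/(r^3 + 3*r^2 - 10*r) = (r + 4)/(r + 5)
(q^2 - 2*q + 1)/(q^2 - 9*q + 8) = (q - 1)/(q - 8)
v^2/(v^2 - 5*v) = v/(v - 5)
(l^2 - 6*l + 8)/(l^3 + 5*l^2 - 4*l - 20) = (l - 4)/(l^2 + 7*l + 10)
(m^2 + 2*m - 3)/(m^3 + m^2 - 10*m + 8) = (m + 3)/(m^2 + 2*m - 8)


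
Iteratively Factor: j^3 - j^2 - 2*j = (j + 1)*(j^2 - 2*j) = (j - 2)*(j + 1)*(j)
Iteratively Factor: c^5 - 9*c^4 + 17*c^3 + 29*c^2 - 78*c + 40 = (c - 1)*(c^4 - 8*c^3 + 9*c^2 + 38*c - 40) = (c - 5)*(c - 1)*(c^3 - 3*c^2 - 6*c + 8) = (c - 5)*(c - 4)*(c - 1)*(c^2 + c - 2) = (c - 5)*(c - 4)*(c - 1)*(c + 2)*(c - 1)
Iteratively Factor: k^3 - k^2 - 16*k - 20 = (k + 2)*(k^2 - 3*k - 10) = (k + 2)^2*(k - 5)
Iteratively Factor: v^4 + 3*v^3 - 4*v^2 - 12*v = (v + 2)*(v^3 + v^2 - 6*v) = (v - 2)*(v + 2)*(v^2 + 3*v) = (v - 2)*(v + 2)*(v + 3)*(v)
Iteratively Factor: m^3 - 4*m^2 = (m)*(m^2 - 4*m) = m^2*(m - 4)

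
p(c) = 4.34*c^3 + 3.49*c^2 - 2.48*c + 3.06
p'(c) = 13.02*c^2 + 6.98*c - 2.48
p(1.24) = 13.63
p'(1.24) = 26.19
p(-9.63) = -3525.27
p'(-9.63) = 1137.74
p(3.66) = 253.51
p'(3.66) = 197.48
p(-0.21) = 3.69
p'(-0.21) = -3.37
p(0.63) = 3.97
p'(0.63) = 7.09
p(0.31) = 2.76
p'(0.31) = 0.94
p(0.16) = 2.77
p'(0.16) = -1.03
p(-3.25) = -101.00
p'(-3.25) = 112.36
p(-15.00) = -13821.99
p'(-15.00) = 2822.32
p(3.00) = 144.21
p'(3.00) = 135.64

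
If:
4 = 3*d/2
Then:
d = 8/3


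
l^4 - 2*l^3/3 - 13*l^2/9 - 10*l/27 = l*(l - 5/3)*(l + 1/3)*(l + 2/3)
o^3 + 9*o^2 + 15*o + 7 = (o + 1)^2*(o + 7)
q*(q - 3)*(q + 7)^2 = q^4 + 11*q^3 + 7*q^2 - 147*q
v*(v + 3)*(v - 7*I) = v^3 + 3*v^2 - 7*I*v^2 - 21*I*v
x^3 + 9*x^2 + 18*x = x*(x + 3)*(x + 6)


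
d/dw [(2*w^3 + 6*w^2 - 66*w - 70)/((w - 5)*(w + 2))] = 2*(w^2 + 4*w + 9)/(w^2 + 4*w + 4)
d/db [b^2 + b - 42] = 2*b + 1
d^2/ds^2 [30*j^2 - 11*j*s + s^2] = 2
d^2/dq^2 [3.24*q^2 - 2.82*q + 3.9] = 6.48000000000000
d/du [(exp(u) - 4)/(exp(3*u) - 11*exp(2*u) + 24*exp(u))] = (-2*exp(3*u) + 23*exp(2*u) - 88*exp(u) + 96)*exp(-u)/(exp(4*u) - 22*exp(3*u) + 169*exp(2*u) - 528*exp(u) + 576)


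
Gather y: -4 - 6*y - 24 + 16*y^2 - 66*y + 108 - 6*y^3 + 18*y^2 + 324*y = -6*y^3 + 34*y^2 + 252*y + 80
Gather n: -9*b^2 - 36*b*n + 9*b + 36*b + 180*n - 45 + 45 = -9*b^2 + 45*b + n*(180 - 36*b)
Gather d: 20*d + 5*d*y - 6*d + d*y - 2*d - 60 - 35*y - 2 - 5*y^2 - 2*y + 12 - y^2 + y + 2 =d*(6*y + 12) - 6*y^2 - 36*y - 48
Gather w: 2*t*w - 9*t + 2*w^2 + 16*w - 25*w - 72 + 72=-9*t + 2*w^2 + w*(2*t - 9)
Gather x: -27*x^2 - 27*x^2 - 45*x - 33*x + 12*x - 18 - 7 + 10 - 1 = -54*x^2 - 66*x - 16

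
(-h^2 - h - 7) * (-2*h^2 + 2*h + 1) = 2*h^4 + 11*h^2 - 15*h - 7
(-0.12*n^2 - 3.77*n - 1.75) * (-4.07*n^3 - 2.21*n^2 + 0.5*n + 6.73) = 0.4884*n^5 + 15.6091*n^4 + 15.3942*n^3 + 1.1749*n^2 - 26.2471*n - 11.7775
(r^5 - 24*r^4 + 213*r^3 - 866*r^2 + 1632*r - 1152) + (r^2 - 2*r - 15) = r^5 - 24*r^4 + 213*r^3 - 865*r^2 + 1630*r - 1167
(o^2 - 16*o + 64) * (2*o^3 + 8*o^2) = 2*o^5 - 24*o^4 + 512*o^2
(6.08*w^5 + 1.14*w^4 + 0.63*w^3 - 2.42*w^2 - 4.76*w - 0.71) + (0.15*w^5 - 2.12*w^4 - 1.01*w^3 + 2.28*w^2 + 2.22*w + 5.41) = 6.23*w^5 - 0.98*w^4 - 0.38*w^3 - 0.14*w^2 - 2.54*w + 4.7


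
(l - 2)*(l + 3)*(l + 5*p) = l^3 + 5*l^2*p + l^2 + 5*l*p - 6*l - 30*p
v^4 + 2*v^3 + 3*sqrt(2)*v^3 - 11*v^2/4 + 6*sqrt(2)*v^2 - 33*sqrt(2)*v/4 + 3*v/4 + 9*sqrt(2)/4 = (v - 1/2)^2*(v + 3)*(v + 3*sqrt(2))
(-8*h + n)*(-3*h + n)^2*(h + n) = -72*h^4 - 15*h^3*n + 43*h^2*n^2 - 13*h*n^3 + n^4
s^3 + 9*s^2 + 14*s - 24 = (s - 1)*(s + 4)*(s + 6)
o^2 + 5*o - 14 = (o - 2)*(o + 7)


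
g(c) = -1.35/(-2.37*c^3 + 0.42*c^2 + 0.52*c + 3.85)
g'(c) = -1.35*(7.11*c^2 - 0.84*c - 0.52)/(-2.37*c^3 + 0.42*c^2 + 0.52*c + 3.85)^2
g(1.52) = 0.50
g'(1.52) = -2.68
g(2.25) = 0.07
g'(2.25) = -0.12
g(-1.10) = -0.19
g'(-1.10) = -0.25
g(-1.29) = -0.15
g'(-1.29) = -0.21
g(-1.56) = -0.10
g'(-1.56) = -0.14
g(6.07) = 0.00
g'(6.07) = -0.00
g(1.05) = -0.64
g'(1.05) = -1.94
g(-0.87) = -0.26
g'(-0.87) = -0.27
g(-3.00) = -0.02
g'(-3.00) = -0.02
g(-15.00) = -0.00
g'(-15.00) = -0.00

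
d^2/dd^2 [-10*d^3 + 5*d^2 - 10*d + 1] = 10 - 60*d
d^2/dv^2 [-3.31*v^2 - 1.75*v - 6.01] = -6.62000000000000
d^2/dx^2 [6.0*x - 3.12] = 0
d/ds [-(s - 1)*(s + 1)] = -2*s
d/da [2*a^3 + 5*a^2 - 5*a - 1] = 6*a^2 + 10*a - 5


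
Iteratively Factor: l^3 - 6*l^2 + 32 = (l + 2)*(l^2 - 8*l + 16) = (l - 4)*(l + 2)*(l - 4)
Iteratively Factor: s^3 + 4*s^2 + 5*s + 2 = (s + 1)*(s^2 + 3*s + 2) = (s + 1)^2*(s + 2)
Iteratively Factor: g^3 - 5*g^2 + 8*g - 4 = (g - 1)*(g^2 - 4*g + 4) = (g - 2)*(g - 1)*(g - 2)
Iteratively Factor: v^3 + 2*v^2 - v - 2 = (v + 2)*(v^2 - 1) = (v - 1)*(v + 2)*(v + 1)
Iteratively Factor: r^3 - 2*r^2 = (r)*(r^2 - 2*r) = r*(r - 2)*(r)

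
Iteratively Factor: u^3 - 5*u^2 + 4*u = (u - 4)*(u^2 - u) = (u - 4)*(u - 1)*(u)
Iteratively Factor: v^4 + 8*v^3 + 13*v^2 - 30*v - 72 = (v + 4)*(v^3 + 4*v^2 - 3*v - 18) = (v - 2)*(v + 4)*(v^2 + 6*v + 9) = (v - 2)*(v + 3)*(v + 4)*(v + 3)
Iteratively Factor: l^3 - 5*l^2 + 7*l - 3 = (l - 3)*(l^2 - 2*l + 1) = (l - 3)*(l - 1)*(l - 1)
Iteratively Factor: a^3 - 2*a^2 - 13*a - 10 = (a + 2)*(a^2 - 4*a - 5) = (a - 5)*(a + 2)*(a + 1)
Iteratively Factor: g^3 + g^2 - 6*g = (g + 3)*(g^2 - 2*g) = (g - 2)*(g + 3)*(g)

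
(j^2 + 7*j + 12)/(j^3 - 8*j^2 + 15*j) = (j^2 + 7*j + 12)/(j*(j^2 - 8*j + 15))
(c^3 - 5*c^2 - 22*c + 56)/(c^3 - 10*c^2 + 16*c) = (c^2 - 3*c - 28)/(c*(c - 8))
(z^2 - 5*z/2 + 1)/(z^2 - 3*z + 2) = (z - 1/2)/(z - 1)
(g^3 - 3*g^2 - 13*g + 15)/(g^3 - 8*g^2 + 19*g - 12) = (g^2 - 2*g - 15)/(g^2 - 7*g + 12)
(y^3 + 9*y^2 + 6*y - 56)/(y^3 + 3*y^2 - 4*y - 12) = (y^2 + 11*y + 28)/(y^2 + 5*y + 6)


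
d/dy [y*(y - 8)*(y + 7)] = 3*y^2 - 2*y - 56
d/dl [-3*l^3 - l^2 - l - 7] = -9*l^2 - 2*l - 1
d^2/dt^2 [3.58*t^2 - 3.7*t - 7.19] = 7.16000000000000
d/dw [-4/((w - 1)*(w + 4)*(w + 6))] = 4*(3*w^2 + 18*w + 14)/(w^6 + 18*w^5 + 109*w^4 + 204*w^3 - 236*w^2 - 672*w + 576)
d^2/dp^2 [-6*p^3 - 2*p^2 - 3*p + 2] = -36*p - 4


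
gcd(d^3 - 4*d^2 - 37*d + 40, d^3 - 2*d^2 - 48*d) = d - 8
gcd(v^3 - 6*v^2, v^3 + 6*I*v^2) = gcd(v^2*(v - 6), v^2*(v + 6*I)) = v^2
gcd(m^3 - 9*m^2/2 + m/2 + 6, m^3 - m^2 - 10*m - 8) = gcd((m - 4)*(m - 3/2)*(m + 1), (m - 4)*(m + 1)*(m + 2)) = m^2 - 3*m - 4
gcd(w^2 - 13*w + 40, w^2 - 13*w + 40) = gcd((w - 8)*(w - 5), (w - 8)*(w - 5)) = w^2 - 13*w + 40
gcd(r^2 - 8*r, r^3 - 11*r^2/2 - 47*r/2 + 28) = r - 8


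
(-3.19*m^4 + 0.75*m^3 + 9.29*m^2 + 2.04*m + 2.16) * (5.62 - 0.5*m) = 1.595*m^5 - 18.3028*m^4 - 0.43*m^3 + 51.1898*m^2 + 10.3848*m + 12.1392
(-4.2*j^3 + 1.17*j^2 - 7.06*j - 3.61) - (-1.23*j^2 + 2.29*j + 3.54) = -4.2*j^3 + 2.4*j^2 - 9.35*j - 7.15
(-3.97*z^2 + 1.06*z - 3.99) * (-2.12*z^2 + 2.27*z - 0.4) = 8.4164*z^4 - 11.2591*z^3 + 12.453*z^2 - 9.4813*z + 1.596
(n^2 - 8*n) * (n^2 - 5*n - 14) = n^4 - 13*n^3 + 26*n^2 + 112*n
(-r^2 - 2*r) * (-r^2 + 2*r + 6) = r^4 - 10*r^2 - 12*r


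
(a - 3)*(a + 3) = a^2 - 9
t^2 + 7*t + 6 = (t + 1)*(t + 6)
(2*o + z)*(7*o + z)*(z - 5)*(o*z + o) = 14*o^3*z^2 - 56*o^3*z - 70*o^3 + 9*o^2*z^3 - 36*o^2*z^2 - 45*o^2*z + o*z^4 - 4*o*z^3 - 5*o*z^2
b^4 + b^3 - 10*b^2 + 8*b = b*(b - 2)*(b - 1)*(b + 4)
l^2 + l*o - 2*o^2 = (l - o)*(l + 2*o)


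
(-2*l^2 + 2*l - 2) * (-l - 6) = 2*l^3 + 10*l^2 - 10*l + 12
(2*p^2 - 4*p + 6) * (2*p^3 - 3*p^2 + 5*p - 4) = 4*p^5 - 14*p^4 + 34*p^3 - 46*p^2 + 46*p - 24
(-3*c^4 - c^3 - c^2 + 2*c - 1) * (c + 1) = -3*c^5 - 4*c^4 - 2*c^3 + c^2 + c - 1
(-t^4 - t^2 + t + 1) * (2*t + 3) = -2*t^5 - 3*t^4 - 2*t^3 - t^2 + 5*t + 3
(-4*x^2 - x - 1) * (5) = -20*x^2 - 5*x - 5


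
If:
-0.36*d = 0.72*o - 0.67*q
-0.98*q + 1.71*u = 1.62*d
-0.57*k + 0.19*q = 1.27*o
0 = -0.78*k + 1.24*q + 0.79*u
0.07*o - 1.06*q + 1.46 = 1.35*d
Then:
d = 1.03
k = 1.07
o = -0.47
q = 0.04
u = 0.99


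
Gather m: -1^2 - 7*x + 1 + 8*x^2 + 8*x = 8*x^2 + x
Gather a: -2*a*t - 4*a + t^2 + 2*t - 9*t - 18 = a*(-2*t - 4) + t^2 - 7*t - 18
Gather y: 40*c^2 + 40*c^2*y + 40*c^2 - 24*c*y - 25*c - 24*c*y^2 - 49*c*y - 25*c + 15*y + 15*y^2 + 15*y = 80*c^2 - 50*c + y^2*(15 - 24*c) + y*(40*c^2 - 73*c + 30)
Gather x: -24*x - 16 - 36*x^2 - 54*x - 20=-36*x^2 - 78*x - 36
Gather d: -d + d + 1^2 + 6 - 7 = 0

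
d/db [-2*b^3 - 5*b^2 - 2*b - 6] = -6*b^2 - 10*b - 2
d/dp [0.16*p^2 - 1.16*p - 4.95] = 0.32*p - 1.16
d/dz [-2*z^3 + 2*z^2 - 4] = 2*z*(2 - 3*z)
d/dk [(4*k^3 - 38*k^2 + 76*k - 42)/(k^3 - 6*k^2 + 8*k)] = 2*(7*k^4 - 44*k^3 + 139*k^2 - 252*k + 168)/(k^2*(k^4 - 12*k^3 + 52*k^2 - 96*k + 64))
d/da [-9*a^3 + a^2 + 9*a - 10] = -27*a^2 + 2*a + 9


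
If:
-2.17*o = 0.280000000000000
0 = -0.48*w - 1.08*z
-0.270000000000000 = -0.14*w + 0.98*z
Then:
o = -0.13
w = 0.47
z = -0.21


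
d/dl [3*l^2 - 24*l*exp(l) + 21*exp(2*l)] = -24*l*exp(l) + 6*l + 42*exp(2*l) - 24*exp(l)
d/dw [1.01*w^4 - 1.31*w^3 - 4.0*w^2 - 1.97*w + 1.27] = 4.04*w^3 - 3.93*w^2 - 8.0*w - 1.97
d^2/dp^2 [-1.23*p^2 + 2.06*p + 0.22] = -2.46000000000000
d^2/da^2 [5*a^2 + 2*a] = 10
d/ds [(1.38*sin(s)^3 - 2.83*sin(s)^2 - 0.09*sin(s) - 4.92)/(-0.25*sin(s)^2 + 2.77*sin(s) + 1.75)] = (-0.345*sin(s)^4 + 7.6452*sin(s)^3 - 0.6166*sin(s)^2 - 12.365*sin(s) + 13.4709)*cos(s)/(0.0625*sin(s)^4 - 1.385*sin(s)^3 + 6.7979*sin(s)^2 + 9.695*sin(s) + 3.0625)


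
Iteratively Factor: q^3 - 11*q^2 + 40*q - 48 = (q - 3)*(q^2 - 8*q + 16) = (q - 4)*(q - 3)*(q - 4)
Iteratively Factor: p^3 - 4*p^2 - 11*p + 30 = (p - 2)*(p^2 - 2*p - 15) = (p - 5)*(p - 2)*(p + 3)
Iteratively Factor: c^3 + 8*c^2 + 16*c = (c + 4)*(c^2 + 4*c) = (c + 4)^2*(c)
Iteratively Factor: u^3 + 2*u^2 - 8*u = (u + 4)*(u^2 - 2*u) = u*(u + 4)*(u - 2)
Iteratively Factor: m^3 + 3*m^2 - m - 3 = (m + 1)*(m^2 + 2*m - 3) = (m + 1)*(m + 3)*(m - 1)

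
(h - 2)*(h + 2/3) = h^2 - 4*h/3 - 4/3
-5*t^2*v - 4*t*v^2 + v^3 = v*(-5*t + v)*(t + v)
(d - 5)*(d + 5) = d^2 - 25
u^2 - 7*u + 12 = (u - 4)*(u - 3)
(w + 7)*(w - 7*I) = w^2 + 7*w - 7*I*w - 49*I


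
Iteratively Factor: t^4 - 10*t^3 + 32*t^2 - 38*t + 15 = (t - 3)*(t^3 - 7*t^2 + 11*t - 5) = (t - 3)*(t - 1)*(t^2 - 6*t + 5) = (t - 3)*(t - 1)^2*(t - 5)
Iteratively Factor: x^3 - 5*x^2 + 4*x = (x)*(x^2 - 5*x + 4) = x*(x - 1)*(x - 4)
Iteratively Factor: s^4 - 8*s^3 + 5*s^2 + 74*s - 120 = (s - 4)*(s^3 - 4*s^2 - 11*s + 30) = (s - 4)*(s - 2)*(s^2 - 2*s - 15) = (s - 5)*(s - 4)*(s - 2)*(s + 3)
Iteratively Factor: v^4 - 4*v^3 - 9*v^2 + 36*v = (v - 4)*(v^3 - 9*v) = (v - 4)*(v + 3)*(v^2 - 3*v) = (v - 4)*(v - 3)*(v + 3)*(v)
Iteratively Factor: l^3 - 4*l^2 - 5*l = (l)*(l^2 - 4*l - 5) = l*(l + 1)*(l - 5)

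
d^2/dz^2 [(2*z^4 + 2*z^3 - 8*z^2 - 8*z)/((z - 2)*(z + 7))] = 4*(z^3 + 21*z^2 + 147*z + 133)/(z^3 + 21*z^2 + 147*z + 343)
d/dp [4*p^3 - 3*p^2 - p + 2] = 12*p^2 - 6*p - 1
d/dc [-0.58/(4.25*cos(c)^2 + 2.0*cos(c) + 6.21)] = -(4.93*cos(c) + 1.16)*sin(c)/(4.25*cos(c)^2 + 2.0*cos(c) + 6.21)^2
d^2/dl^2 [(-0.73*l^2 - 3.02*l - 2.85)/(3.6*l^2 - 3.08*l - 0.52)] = (-94.46688*l^3 - 229.81536*l^2 + 155.68416*l - 55.464)/(46.656*l^6 - 119.7504*l^5 + 82.23552*l^4 + 5.376448*l^3 - 11.878464*l^2 - 2.498496*l - 0.140608)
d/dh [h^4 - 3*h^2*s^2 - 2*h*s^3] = 4*h^3 - 6*h*s^2 - 2*s^3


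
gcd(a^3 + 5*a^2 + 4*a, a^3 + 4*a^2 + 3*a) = a^2 + a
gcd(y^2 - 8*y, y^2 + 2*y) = y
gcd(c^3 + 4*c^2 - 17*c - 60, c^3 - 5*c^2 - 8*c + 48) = c^2 - c - 12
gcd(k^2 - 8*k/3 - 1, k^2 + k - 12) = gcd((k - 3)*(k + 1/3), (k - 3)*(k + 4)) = k - 3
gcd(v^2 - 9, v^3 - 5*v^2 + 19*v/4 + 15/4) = v - 3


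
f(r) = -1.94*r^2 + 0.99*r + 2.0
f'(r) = 0.99 - 3.88*r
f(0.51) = 2.00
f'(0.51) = -0.99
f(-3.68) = -27.92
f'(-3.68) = 15.27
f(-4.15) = -35.52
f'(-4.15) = 17.09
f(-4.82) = -47.84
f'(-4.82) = 19.69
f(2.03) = -3.98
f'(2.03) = -6.89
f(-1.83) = -6.31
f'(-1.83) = 8.09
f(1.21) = 0.36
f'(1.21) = -3.70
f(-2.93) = -17.56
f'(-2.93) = 12.36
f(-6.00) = -73.78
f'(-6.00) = 24.27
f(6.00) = -61.90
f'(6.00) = -22.29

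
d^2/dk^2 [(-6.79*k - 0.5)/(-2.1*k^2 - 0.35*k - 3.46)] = ((4.2*k + 0.35)*(6.79*k + 0.5)*(8.4*k + 0.7) - (85.554*k + 6.853)*(2.1*k^2 + 0.35*k + 3.46))/(2.1*k^2 + 0.35*k + 3.46)^3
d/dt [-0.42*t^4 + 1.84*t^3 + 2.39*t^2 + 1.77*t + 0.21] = -1.68*t^3 + 5.52*t^2 + 4.78*t + 1.77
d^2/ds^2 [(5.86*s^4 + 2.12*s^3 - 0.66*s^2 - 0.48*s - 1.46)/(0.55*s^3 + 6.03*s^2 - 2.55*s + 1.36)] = (7.105427357601e-15*s^8 + 5.6843418860808e-14*s^7 + 428.125787999999*s^6 - 549.96882*s^5 + 477.533688*s^4 - 459.472236*s^3 - 183.501024*s^2 + 188.395836*s - 0.811715999999997)/(0.166375*s^9 + 5.472225*s^8 + 57.68136*s^7 + 169.747977*s^6 - 240.36912*s^5 + 254.538297*s^4 - 139.001775*s^3 + 59.989464*s^2 - 14.14944*s + 2.515456)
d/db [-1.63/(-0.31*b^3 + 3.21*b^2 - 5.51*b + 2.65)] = (-1.5159*b^2 + 10.4646*b - 8.9813)/(0.31*b^3 - 3.21*b^2 + 5.51*b - 2.65)^2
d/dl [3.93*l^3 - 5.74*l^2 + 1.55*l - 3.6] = 11.79*l^2 - 11.48*l + 1.55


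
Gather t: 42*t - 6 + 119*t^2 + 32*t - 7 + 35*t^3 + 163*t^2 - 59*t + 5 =35*t^3 + 282*t^2 + 15*t - 8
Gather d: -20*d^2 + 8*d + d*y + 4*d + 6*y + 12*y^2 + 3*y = -20*d^2 + d*(y + 12) + 12*y^2 + 9*y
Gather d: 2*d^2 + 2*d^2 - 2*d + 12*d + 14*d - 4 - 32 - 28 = 4*d^2 + 24*d - 64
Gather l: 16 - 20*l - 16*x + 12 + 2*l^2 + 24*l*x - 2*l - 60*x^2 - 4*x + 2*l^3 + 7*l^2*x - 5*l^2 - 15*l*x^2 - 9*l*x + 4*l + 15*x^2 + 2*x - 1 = 2*l^3 + l^2*(7*x - 3) + l*(-15*x^2 + 15*x - 18) - 45*x^2 - 18*x + 27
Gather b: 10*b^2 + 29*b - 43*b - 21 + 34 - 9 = 10*b^2 - 14*b + 4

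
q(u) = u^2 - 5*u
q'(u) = 2*u - 5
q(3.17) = -5.80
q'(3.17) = 1.34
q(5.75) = 4.31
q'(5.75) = 6.50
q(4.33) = -2.90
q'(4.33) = 3.66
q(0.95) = -3.85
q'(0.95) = -3.10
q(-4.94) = 49.10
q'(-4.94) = -14.88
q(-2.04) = 14.36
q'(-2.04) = -9.08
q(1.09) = -4.26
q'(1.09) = -2.82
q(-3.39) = 28.44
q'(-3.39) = -11.78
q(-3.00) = 24.00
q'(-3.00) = -11.00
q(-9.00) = 126.00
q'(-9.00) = -23.00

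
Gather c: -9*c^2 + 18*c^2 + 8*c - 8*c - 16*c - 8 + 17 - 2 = 9*c^2 - 16*c + 7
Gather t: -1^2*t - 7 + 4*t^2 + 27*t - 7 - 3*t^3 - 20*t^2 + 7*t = -3*t^3 - 16*t^2 + 33*t - 14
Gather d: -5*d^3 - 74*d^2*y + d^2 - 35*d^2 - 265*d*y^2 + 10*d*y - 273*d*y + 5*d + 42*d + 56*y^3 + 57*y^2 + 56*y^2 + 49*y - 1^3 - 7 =-5*d^3 + d^2*(-74*y - 34) + d*(-265*y^2 - 263*y + 47) + 56*y^3 + 113*y^2 + 49*y - 8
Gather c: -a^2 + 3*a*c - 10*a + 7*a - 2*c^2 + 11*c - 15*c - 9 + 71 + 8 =-a^2 - 3*a - 2*c^2 + c*(3*a - 4) + 70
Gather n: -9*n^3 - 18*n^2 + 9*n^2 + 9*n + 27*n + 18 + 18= -9*n^3 - 9*n^2 + 36*n + 36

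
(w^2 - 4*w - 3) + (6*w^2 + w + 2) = 7*w^2 - 3*w - 1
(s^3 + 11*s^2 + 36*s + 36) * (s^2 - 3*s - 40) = s^5 + 8*s^4 - 37*s^3 - 512*s^2 - 1548*s - 1440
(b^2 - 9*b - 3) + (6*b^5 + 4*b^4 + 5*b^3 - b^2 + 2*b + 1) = 6*b^5 + 4*b^4 + 5*b^3 - 7*b - 2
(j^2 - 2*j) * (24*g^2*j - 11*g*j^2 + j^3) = 24*g^2*j^3 - 48*g^2*j^2 - 11*g*j^4 + 22*g*j^3 + j^5 - 2*j^4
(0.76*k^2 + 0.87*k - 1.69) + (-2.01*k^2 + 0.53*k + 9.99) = -1.25*k^2 + 1.4*k + 8.3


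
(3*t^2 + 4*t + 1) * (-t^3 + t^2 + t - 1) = -3*t^5 - t^4 + 6*t^3 + 2*t^2 - 3*t - 1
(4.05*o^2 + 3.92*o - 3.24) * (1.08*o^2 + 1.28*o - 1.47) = 4.374*o^4 + 9.4176*o^3 - 4.4351*o^2 - 9.9096*o + 4.7628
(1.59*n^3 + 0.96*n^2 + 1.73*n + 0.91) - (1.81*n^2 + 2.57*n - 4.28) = 1.59*n^3 - 0.85*n^2 - 0.84*n + 5.19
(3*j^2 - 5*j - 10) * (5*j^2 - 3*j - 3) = 15*j^4 - 34*j^3 - 44*j^2 + 45*j + 30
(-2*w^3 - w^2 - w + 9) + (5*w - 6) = -2*w^3 - w^2 + 4*w + 3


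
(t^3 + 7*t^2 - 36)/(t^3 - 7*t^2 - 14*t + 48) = (t + 6)/(t - 8)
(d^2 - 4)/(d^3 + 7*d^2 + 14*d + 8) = (d - 2)/(d^2 + 5*d + 4)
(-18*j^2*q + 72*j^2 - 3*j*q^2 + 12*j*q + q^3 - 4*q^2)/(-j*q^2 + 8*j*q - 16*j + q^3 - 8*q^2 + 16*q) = (-18*j^2 - 3*j*q + q^2)/(-j*q + 4*j + q^2 - 4*q)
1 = 1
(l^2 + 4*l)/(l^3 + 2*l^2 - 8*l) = 1/(l - 2)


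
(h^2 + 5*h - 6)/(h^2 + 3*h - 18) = (h - 1)/(h - 3)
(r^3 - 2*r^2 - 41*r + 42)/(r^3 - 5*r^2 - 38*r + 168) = (r - 1)/(r - 4)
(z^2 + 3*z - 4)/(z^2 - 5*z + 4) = (z + 4)/(z - 4)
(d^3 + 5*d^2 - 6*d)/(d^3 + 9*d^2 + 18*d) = (d - 1)/(d + 3)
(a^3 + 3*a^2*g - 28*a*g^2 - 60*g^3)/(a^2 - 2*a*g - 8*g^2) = (a^2 + a*g - 30*g^2)/(a - 4*g)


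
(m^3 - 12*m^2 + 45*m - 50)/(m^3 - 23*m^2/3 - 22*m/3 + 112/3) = 3*(m^2 - 10*m + 25)/(3*m^2 - 17*m - 56)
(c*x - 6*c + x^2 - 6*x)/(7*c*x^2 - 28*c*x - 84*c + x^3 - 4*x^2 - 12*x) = (c + x)/(7*c*x + 14*c + x^2 + 2*x)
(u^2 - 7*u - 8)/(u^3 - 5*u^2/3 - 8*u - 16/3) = 3*(u - 8)/(3*u^2 - 8*u - 16)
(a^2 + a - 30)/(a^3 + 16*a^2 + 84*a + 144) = (a - 5)/(a^2 + 10*a + 24)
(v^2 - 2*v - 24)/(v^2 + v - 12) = (v - 6)/(v - 3)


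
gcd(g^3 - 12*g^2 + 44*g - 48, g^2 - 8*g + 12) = g^2 - 8*g + 12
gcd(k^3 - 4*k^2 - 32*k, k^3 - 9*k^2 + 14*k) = k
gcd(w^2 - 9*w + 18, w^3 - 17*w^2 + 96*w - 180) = w - 6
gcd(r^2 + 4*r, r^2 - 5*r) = r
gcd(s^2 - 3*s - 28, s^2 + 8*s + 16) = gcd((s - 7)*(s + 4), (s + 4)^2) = s + 4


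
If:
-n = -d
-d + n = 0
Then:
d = n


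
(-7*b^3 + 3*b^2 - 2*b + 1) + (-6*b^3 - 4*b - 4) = -13*b^3 + 3*b^2 - 6*b - 3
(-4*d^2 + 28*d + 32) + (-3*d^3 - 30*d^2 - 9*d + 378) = -3*d^3 - 34*d^2 + 19*d + 410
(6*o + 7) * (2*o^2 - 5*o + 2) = 12*o^3 - 16*o^2 - 23*o + 14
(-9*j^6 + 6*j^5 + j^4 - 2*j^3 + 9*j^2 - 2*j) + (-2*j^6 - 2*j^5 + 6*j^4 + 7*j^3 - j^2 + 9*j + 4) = -11*j^6 + 4*j^5 + 7*j^4 + 5*j^3 + 8*j^2 + 7*j + 4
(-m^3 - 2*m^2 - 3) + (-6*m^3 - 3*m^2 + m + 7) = -7*m^3 - 5*m^2 + m + 4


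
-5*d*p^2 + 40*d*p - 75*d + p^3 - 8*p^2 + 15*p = (-5*d + p)*(p - 5)*(p - 3)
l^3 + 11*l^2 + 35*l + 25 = (l + 1)*(l + 5)^2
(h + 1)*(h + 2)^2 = h^3 + 5*h^2 + 8*h + 4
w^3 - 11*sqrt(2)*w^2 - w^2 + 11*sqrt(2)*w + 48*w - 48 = (w - 1)*(w - 8*sqrt(2))*(w - 3*sqrt(2))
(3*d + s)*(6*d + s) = 18*d^2 + 9*d*s + s^2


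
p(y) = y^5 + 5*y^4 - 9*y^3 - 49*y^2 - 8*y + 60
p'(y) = 5*y^4 + 20*y^3 - 27*y^2 - 98*y - 8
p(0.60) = 36.34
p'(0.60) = -71.55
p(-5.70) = -558.59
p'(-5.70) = 1247.51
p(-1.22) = 21.54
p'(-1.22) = 46.13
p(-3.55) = 103.82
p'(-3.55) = -101.03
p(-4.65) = 106.24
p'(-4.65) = 190.66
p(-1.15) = 24.82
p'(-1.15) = 47.32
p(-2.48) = 11.07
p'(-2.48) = -46.94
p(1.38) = -44.87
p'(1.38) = -123.96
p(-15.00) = -486720.00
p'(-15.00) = 181012.00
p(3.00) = 0.00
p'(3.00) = 400.00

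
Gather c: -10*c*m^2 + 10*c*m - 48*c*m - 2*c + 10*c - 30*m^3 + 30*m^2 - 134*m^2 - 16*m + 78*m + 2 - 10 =c*(-10*m^2 - 38*m + 8) - 30*m^3 - 104*m^2 + 62*m - 8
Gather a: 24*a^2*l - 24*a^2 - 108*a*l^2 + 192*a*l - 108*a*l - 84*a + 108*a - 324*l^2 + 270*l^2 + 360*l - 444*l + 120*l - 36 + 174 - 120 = a^2*(24*l - 24) + a*(-108*l^2 + 84*l + 24) - 54*l^2 + 36*l + 18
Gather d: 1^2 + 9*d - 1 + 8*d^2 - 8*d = 8*d^2 + d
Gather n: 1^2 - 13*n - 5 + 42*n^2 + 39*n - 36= 42*n^2 + 26*n - 40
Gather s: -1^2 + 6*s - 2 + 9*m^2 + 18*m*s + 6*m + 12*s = 9*m^2 + 6*m + s*(18*m + 18) - 3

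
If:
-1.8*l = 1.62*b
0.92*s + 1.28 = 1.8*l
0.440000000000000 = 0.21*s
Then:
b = -1.98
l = 1.78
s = 2.10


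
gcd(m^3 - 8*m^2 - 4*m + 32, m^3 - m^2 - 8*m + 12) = m - 2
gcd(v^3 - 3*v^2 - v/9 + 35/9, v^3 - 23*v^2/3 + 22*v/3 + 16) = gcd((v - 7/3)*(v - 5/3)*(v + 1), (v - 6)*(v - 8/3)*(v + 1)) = v + 1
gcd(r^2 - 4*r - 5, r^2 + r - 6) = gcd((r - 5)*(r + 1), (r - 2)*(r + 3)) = 1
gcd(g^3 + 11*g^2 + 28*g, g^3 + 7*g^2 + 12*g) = g^2 + 4*g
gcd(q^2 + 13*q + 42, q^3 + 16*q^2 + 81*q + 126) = q^2 + 13*q + 42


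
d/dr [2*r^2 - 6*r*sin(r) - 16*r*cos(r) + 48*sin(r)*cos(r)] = 16*r*sin(r) - 6*r*cos(r) + 4*r - 6*sin(r) - 16*cos(r) + 48*cos(2*r)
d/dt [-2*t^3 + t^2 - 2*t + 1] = -6*t^2 + 2*t - 2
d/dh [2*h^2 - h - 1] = 4*h - 1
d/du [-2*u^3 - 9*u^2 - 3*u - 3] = -6*u^2 - 18*u - 3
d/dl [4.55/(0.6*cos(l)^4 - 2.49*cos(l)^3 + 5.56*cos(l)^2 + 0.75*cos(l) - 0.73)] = (10.92*cos(l)^3 - 33.9885*cos(l)^2 + 50.596*cos(l) + 3.4125)*sin(l)/(0.6*cos(l)^4 - 2.49*cos(l)^3 + 5.56*cos(l)^2 + 0.75*cos(l) - 0.73)^2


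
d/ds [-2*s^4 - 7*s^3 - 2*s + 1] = -8*s^3 - 21*s^2 - 2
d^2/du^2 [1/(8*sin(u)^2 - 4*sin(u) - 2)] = (32*sin(u)^4 - 12*sin(u)^3 - 38*sin(u)^2 + 23*sin(u) - 8)/(-4*sin(u)^2 + 2*sin(u) + 1)^3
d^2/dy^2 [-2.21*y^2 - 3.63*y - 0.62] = -4.42000000000000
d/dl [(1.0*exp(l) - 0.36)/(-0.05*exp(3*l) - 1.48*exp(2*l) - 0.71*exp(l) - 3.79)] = (0.1*exp(3*l) + 1.426*exp(2*l) - 1.0656*exp(l) - 4.0456)*exp(l)/(0.0025*exp(6*l) + 0.148*exp(5*l) + 2.2614*exp(4*l) + 2.4806*exp(3*l) + 11.7225*exp(2*l) + 5.3818*exp(l) + 14.3641)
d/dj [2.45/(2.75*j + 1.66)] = -6.7375/(2.75*j + 1.66)^2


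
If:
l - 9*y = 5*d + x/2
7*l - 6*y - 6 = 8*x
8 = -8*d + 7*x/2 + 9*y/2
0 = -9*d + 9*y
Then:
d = 228/1225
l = 4706/1225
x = 3028/1225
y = 228/1225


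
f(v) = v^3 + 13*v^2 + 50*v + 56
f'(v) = 3*v^2 + 26*v + 50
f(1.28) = 143.40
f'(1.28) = 88.20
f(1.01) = 120.79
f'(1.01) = 79.32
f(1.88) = 202.59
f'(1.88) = 109.48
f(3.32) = 401.89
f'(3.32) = 169.39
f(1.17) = 133.90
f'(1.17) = 84.53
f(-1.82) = 2.03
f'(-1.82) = 12.62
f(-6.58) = 4.96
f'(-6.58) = 8.81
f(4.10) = 548.45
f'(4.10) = 207.03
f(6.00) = 1040.00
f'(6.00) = 314.00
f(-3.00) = -4.00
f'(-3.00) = -1.00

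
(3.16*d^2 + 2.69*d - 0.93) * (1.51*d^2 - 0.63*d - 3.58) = 4.7716*d^4 + 2.0711*d^3 - 14.4118*d^2 - 9.0443*d + 3.3294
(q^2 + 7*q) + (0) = q^2 + 7*q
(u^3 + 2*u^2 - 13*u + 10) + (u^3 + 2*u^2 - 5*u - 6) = 2*u^3 + 4*u^2 - 18*u + 4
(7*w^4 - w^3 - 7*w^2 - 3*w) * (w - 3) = 7*w^5 - 22*w^4 - 4*w^3 + 18*w^2 + 9*w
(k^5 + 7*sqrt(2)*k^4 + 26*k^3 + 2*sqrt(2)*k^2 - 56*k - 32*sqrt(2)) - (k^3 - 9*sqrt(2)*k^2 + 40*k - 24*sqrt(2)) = k^5 + 7*sqrt(2)*k^4 + 25*k^3 + 11*sqrt(2)*k^2 - 96*k - 8*sqrt(2)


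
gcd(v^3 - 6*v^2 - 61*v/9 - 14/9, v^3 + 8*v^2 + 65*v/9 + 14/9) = v^2 + v + 2/9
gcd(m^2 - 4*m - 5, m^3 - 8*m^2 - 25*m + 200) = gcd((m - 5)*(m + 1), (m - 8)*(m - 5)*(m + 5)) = m - 5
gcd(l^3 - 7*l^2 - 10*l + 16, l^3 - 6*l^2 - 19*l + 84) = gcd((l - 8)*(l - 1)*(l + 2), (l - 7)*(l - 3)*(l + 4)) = 1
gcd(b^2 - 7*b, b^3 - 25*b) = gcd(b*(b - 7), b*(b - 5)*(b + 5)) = b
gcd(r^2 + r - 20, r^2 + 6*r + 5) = r + 5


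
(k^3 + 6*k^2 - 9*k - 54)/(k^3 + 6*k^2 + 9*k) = (k^2 + 3*k - 18)/(k*(k + 3))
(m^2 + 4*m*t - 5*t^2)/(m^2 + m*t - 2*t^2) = (m + 5*t)/(m + 2*t)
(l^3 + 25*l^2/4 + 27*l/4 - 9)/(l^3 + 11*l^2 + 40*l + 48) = (l - 3/4)/(l + 4)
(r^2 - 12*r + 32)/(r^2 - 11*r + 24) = (r - 4)/(r - 3)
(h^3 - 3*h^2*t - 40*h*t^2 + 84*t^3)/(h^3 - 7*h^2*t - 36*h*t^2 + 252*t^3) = (-h + 2*t)/(-h + 6*t)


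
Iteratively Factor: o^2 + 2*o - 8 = (o - 2)*(o + 4)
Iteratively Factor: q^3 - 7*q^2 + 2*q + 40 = (q - 4)*(q^2 - 3*q - 10) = (q - 4)*(q + 2)*(q - 5)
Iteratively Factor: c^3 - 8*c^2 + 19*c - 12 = (c - 4)*(c^2 - 4*c + 3) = (c - 4)*(c - 3)*(c - 1)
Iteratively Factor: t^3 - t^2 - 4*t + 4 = (t - 1)*(t^2 - 4) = (t - 1)*(t + 2)*(t - 2)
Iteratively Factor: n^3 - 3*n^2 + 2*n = (n - 2)*(n^2 - n) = (n - 2)*(n - 1)*(n)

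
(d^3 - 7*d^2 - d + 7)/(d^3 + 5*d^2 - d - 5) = (d - 7)/(d + 5)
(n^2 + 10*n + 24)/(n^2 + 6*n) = (n + 4)/n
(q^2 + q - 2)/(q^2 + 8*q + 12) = (q - 1)/(q + 6)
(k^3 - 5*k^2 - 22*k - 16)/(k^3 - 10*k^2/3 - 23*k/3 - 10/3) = 3*(k^2 - 6*k - 16)/(3*k^2 - 13*k - 10)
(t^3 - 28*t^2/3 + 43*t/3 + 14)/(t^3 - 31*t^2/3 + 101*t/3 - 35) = (3*t^2 - 19*t - 14)/(3*t^2 - 22*t + 35)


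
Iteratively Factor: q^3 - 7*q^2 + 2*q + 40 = (q + 2)*(q^2 - 9*q + 20) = (q - 5)*(q + 2)*(q - 4)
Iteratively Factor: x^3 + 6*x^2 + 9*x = (x + 3)*(x^2 + 3*x) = x*(x + 3)*(x + 3)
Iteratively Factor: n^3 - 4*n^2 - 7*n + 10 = (n - 5)*(n^2 + n - 2) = (n - 5)*(n - 1)*(n + 2)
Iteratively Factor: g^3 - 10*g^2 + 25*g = (g - 5)*(g^2 - 5*g) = g*(g - 5)*(g - 5)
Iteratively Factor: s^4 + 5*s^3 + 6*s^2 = (s + 2)*(s^3 + 3*s^2) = s*(s + 2)*(s^2 + 3*s) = s*(s + 2)*(s + 3)*(s)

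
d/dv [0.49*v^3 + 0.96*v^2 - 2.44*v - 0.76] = 1.47*v^2 + 1.92*v - 2.44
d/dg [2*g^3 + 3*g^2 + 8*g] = 6*g^2 + 6*g + 8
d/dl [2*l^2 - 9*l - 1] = 4*l - 9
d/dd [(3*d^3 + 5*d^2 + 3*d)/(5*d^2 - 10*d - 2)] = (15*d^4 - 60*d^3 - 83*d^2 - 20*d - 6)/(25*d^4 - 100*d^3 + 80*d^2 + 40*d + 4)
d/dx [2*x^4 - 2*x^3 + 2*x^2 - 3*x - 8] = 8*x^3 - 6*x^2 + 4*x - 3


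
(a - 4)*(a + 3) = a^2 - a - 12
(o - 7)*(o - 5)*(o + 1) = o^3 - 11*o^2 + 23*o + 35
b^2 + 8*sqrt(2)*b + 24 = (b + 2*sqrt(2))*(b + 6*sqrt(2))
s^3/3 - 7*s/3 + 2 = (s/3 + 1)*(s - 2)*(s - 1)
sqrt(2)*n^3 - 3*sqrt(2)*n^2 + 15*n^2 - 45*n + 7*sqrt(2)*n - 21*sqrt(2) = (n - 3)*(n + 7*sqrt(2))*(sqrt(2)*n + 1)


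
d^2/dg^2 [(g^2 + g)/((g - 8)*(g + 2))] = 2*(7*g^3 + 48*g^2 + 48*g + 160)/(g^6 - 18*g^5 + 60*g^4 + 360*g^3 - 960*g^2 - 4608*g - 4096)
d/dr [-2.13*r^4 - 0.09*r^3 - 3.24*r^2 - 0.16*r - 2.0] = -8.52*r^3 - 0.27*r^2 - 6.48*r - 0.16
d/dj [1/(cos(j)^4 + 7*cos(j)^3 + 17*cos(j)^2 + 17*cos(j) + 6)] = (-4*sin(j)^2 + 17*cos(j) + 21)*sin(j)/((cos(j) + 1)^3*(cos(j) + 2)^2*(cos(j) + 3)^2)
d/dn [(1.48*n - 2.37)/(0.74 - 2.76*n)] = (4.03004 - 15.03096*n)/(2.76*n - 0.74)^3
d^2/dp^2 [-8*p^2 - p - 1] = -16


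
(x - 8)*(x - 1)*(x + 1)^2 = x^4 - 7*x^3 - 9*x^2 + 7*x + 8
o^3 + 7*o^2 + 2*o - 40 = (o - 2)*(o + 4)*(o + 5)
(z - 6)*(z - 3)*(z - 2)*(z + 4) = z^4 - 7*z^3 - 8*z^2 + 108*z - 144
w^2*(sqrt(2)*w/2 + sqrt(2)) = sqrt(2)*w^3/2 + sqrt(2)*w^2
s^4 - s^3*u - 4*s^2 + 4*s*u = s*(s - 2)*(s + 2)*(s - u)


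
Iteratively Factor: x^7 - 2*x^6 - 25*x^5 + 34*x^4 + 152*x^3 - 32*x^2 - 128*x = (x - 4)*(x^6 + 2*x^5 - 17*x^4 - 34*x^3 + 16*x^2 + 32*x) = (x - 4)*(x + 4)*(x^5 - 2*x^4 - 9*x^3 + 2*x^2 + 8*x) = (x - 4)*(x + 1)*(x + 4)*(x^4 - 3*x^3 - 6*x^2 + 8*x) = (x - 4)*(x - 1)*(x + 1)*(x + 4)*(x^3 - 2*x^2 - 8*x) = x*(x - 4)*(x - 1)*(x + 1)*(x + 4)*(x^2 - 2*x - 8) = x*(x - 4)^2*(x - 1)*(x + 1)*(x + 4)*(x + 2)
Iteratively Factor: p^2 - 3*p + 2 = (p - 1)*(p - 2)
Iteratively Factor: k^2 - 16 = (k + 4)*(k - 4)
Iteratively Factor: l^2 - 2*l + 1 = (l - 1)*(l - 1)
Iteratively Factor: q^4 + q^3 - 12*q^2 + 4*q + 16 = (q + 1)*(q^3 - 12*q + 16) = (q - 2)*(q + 1)*(q^2 + 2*q - 8) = (q - 2)^2*(q + 1)*(q + 4)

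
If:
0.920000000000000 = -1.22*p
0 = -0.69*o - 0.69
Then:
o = -1.00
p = -0.75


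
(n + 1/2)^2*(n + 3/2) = n^3 + 5*n^2/2 + 7*n/4 + 3/8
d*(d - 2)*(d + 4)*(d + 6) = d^4 + 8*d^3 + 4*d^2 - 48*d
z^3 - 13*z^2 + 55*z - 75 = (z - 5)^2*(z - 3)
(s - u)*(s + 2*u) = s^2 + s*u - 2*u^2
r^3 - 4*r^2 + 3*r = r*(r - 3)*(r - 1)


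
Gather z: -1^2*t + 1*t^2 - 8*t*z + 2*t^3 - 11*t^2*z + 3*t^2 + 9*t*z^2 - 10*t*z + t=2*t^3 + 4*t^2 + 9*t*z^2 + z*(-11*t^2 - 18*t)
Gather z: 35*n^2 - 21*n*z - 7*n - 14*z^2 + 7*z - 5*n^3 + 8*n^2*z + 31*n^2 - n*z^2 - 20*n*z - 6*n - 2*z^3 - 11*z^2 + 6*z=-5*n^3 + 66*n^2 - 13*n - 2*z^3 + z^2*(-n - 25) + z*(8*n^2 - 41*n + 13)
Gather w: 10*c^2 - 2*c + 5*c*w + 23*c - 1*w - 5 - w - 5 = 10*c^2 + 21*c + w*(5*c - 2) - 10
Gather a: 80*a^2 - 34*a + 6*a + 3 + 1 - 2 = 80*a^2 - 28*a + 2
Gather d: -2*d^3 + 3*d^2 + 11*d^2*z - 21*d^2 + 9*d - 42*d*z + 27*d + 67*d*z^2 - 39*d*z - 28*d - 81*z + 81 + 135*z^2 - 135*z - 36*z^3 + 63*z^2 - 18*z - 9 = -2*d^3 + d^2*(11*z - 18) + d*(67*z^2 - 81*z + 8) - 36*z^3 + 198*z^2 - 234*z + 72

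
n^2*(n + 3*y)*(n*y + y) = n^4*y + 3*n^3*y^2 + n^3*y + 3*n^2*y^2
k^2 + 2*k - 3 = (k - 1)*(k + 3)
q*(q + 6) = q^2 + 6*q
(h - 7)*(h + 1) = h^2 - 6*h - 7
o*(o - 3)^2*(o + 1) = o^4 - 5*o^3 + 3*o^2 + 9*o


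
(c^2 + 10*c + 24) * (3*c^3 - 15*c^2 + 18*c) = 3*c^5 + 15*c^4 - 60*c^3 - 180*c^2 + 432*c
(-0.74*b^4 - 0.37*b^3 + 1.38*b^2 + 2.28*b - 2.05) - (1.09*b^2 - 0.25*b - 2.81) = -0.74*b^4 - 0.37*b^3 + 0.29*b^2 + 2.53*b + 0.76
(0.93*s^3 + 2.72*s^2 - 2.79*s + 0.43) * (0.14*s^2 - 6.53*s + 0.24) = 0.1302*s^5 - 5.6921*s^4 - 17.929*s^3 + 18.9317*s^2 - 3.4775*s + 0.1032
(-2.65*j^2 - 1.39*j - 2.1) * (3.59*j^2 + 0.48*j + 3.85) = -9.5135*j^4 - 6.2621*j^3 - 18.4087*j^2 - 6.3595*j - 8.085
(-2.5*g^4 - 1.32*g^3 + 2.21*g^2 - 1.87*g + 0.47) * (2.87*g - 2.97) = -7.175*g^5 + 3.6366*g^4 + 10.2631*g^3 - 11.9306*g^2 + 6.9028*g - 1.3959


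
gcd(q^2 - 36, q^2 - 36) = q^2 - 36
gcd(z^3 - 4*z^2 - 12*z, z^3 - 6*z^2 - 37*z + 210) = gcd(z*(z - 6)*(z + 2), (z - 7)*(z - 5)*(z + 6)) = 1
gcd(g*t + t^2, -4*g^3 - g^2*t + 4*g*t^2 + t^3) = g + t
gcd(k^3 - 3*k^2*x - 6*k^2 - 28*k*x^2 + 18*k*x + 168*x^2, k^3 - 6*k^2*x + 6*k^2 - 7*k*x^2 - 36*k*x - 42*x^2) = -k + 7*x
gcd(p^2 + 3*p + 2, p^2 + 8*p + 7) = p + 1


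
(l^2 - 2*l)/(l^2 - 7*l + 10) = l/(l - 5)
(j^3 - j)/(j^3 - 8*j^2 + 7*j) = (j + 1)/(j - 7)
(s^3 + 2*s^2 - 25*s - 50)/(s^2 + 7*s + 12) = (s^3 + 2*s^2 - 25*s - 50)/(s^2 + 7*s + 12)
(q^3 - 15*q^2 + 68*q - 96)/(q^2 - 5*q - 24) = (q^2 - 7*q + 12)/(q + 3)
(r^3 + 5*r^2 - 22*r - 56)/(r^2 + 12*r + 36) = (r^3 + 5*r^2 - 22*r - 56)/(r^2 + 12*r + 36)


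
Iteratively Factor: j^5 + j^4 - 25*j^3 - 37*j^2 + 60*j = (j)*(j^4 + j^3 - 25*j^2 - 37*j + 60) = j*(j + 4)*(j^3 - 3*j^2 - 13*j + 15) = j*(j + 3)*(j + 4)*(j^2 - 6*j + 5) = j*(j - 5)*(j + 3)*(j + 4)*(j - 1)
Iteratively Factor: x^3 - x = (x + 1)*(x^2 - x) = x*(x + 1)*(x - 1)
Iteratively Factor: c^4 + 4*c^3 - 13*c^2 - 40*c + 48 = (c + 4)*(c^3 - 13*c + 12) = (c - 1)*(c + 4)*(c^2 + c - 12) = (c - 3)*(c - 1)*(c + 4)*(c + 4)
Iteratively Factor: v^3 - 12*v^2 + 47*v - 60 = (v - 3)*(v^2 - 9*v + 20) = (v - 4)*(v - 3)*(v - 5)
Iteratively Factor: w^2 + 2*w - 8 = (w + 4)*(w - 2)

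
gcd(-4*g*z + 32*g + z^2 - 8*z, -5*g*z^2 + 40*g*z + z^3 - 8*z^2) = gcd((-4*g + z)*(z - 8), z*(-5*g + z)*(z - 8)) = z - 8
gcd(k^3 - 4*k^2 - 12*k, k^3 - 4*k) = k^2 + 2*k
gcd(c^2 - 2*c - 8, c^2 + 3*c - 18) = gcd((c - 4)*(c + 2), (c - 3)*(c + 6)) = 1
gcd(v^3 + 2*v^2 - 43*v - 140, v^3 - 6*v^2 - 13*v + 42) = v - 7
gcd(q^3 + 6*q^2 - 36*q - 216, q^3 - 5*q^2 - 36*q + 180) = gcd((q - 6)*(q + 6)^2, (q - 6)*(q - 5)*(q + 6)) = q^2 - 36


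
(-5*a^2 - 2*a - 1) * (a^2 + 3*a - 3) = -5*a^4 - 17*a^3 + 8*a^2 + 3*a + 3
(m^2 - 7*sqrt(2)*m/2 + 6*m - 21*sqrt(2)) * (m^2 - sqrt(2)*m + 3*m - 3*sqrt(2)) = m^4 - 9*sqrt(2)*m^3/2 + 9*m^3 - 81*sqrt(2)*m^2/2 + 25*m^2 - 81*sqrt(2)*m + 63*m + 126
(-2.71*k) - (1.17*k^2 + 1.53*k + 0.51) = -1.17*k^2 - 4.24*k - 0.51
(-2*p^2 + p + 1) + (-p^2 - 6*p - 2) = -3*p^2 - 5*p - 1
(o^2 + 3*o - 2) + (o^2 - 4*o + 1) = 2*o^2 - o - 1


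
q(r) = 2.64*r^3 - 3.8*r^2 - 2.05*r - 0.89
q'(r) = 7.92*r^2 - 7.6*r - 2.05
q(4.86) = 202.44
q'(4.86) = 148.08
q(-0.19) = -0.66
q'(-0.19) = -0.32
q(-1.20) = -8.46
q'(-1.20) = 18.47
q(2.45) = 10.10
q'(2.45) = 26.87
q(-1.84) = -26.43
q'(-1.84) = 38.75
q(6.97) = 694.14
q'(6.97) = 329.74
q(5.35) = 283.64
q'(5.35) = 183.98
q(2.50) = 11.48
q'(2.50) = 28.45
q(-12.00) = -5085.41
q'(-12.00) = 1229.63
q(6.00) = 420.25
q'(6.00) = 237.47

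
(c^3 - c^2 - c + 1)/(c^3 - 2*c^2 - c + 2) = (c - 1)/(c - 2)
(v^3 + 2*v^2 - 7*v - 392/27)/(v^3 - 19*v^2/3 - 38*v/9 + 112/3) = (v + 7/3)/(v - 6)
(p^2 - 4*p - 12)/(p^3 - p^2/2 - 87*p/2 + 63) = 2*(p + 2)/(2*p^2 + 11*p - 21)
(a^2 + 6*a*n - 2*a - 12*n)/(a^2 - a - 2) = (a + 6*n)/(a + 1)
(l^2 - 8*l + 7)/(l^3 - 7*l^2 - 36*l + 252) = (l - 1)/(l^2 - 36)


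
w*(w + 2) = w^2 + 2*w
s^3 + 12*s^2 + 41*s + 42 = (s + 2)*(s + 3)*(s + 7)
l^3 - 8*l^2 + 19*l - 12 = (l - 4)*(l - 3)*(l - 1)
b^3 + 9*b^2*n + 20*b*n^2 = b*(b + 4*n)*(b + 5*n)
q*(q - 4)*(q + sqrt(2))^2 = q^4 - 4*q^3 + 2*sqrt(2)*q^3 - 8*sqrt(2)*q^2 + 2*q^2 - 8*q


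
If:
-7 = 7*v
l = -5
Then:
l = -5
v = -1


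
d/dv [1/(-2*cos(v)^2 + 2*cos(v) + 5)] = 2*(sin(v) - sin(2*v))/(2*cos(v) - cos(2*v) + 4)^2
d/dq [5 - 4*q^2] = -8*q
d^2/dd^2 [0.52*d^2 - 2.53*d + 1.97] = 1.04000000000000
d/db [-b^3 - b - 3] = -3*b^2 - 1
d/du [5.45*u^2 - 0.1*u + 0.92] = 10.9*u - 0.1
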